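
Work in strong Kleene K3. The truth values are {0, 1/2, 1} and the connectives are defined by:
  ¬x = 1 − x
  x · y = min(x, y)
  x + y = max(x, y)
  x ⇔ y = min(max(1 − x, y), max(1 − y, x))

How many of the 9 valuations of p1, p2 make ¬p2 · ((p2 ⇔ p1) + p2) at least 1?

1

p1 = 0, p2 = 0 ↦ 1  ≥
p1 = 0, p2 = 1/2 ↦ 1/2  <
p1 = 0, p2 = 1 ↦ 0  <
p1 = 1/2, p2 = 0 ↦ 1/2  <
p1 = 1/2, p2 = 1/2 ↦ 1/2  <
p1 = 1/2, p2 = 1 ↦ 0  <
p1 = 1, p2 = 0 ↦ 0  <
p1 = 1, p2 = 1/2 ↦ 1/2  <
p1 = 1, p2 = 1 ↦ 0  <
So 1 of the 9 assignments meets the threshold.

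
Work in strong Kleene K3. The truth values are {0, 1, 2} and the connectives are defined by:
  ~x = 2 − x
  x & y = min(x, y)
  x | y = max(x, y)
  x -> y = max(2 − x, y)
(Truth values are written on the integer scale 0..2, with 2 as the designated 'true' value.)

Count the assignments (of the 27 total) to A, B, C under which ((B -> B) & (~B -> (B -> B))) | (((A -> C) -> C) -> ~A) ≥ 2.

21

value 2: 21 assignments (counts)
value 1: 6 assignments
So 21 of the 27 assignments meet the threshold.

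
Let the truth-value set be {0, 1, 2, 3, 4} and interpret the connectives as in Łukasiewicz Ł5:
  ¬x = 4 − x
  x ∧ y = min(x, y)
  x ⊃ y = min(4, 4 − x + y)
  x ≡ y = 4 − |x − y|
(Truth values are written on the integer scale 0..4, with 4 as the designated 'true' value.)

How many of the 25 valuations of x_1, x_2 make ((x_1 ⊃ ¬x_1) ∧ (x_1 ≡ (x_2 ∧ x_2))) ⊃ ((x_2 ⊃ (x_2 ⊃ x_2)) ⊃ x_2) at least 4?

value 4: 15 assignments (counts)
value 3: 3 assignments
value 2: 4 assignments
value 1: 2 assignments
value 0: 1 assignment
So 15 of the 25 assignments meet the threshold.

15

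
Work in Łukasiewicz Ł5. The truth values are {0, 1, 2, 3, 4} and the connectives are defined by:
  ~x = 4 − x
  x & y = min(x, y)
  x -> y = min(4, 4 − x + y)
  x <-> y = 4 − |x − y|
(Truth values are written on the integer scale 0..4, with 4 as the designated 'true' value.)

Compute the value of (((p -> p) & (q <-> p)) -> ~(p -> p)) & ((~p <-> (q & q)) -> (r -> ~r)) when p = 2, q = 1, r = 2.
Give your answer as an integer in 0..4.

p -> p = 2 -> 2 = 4
q <-> p = 1 <-> 2 = 3
(p -> p) & (q <-> p) = 4 & 3 = 3
p -> p = 2 -> 2 = 4
~(p -> p) = ~4 = 0
((p -> p) & (q <-> p)) -> ~(p -> p) = 3 -> 0 = 1
~p = ~2 = 2
q & q = 1 & 1 = 1
~p <-> (q & q) = 2 <-> 1 = 3
~r = ~2 = 2
r -> ~r = 2 -> 2 = 4
(~p <-> (q & q)) -> (r -> ~r) = 3 -> 4 = 4
(((p -> p) & (q <-> p)) -> ~(p -> p)) & ((~p <-> (q & q)) -> (r -> ~r)) = 1 & 4 = 1

1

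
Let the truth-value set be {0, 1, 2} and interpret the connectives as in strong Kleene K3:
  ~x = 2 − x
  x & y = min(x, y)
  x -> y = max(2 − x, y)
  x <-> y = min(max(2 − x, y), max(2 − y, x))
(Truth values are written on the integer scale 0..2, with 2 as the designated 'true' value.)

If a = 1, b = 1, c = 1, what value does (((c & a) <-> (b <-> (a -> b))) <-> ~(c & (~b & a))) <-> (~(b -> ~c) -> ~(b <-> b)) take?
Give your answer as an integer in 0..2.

c & a = 1 & 1 = 1
a -> b = 1 -> 1 = 1
b <-> (a -> b) = 1 <-> 1 = 1
(c & a) <-> (b <-> (a -> b)) = 1 <-> 1 = 1
~b = ~1 = 1
~b & a = 1 & 1 = 1
c & (~b & a) = 1 & 1 = 1
~(c & (~b & a)) = ~1 = 1
((c & a) <-> (b <-> (a -> b))) <-> ~(c & (~b & a)) = 1 <-> 1 = 1
~c = ~1 = 1
b -> ~c = 1 -> 1 = 1
~(b -> ~c) = ~1 = 1
b <-> b = 1 <-> 1 = 1
~(b <-> b) = ~1 = 1
~(b -> ~c) -> ~(b <-> b) = 1 -> 1 = 1
(((c & a) <-> (b <-> (a -> b))) <-> ~(c & (~b & a))) <-> (~(b -> ~c) -> ~(b <-> b)) = 1 <-> 1 = 1

1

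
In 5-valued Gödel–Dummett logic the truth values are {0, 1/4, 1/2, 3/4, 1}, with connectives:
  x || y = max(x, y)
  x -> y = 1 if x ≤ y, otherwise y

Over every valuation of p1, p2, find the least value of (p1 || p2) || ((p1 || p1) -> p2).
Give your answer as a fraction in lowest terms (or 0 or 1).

Take p1 = 1/4, p2 = 0:
p1 || p2 = 1/4 || 0 = 1/4
p1 || p1 = 1/4 || 1/4 = 1/4
(p1 || p1) -> p2 = 1/4 -> 0 = 0
(p1 || p2) || ((p1 || p1) -> p2) = 1/4 || 0 = 1/4
No assignment yields a value below 1/4, so this is the minimum.

1/4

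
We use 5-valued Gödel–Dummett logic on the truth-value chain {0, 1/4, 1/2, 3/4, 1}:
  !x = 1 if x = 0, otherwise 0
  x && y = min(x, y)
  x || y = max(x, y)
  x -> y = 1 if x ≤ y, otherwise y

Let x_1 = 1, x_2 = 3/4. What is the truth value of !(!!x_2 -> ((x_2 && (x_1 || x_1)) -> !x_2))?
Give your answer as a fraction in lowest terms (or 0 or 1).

!x_2 = !3/4 = 0
!!x_2 = !0 = 1
x_1 || x_1 = 1 || 1 = 1
x_2 && (x_1 || x_1) = 3/4 && 1 = 3/4
!x_2 = !3/4 = 0
(x_2 && (x_1 || x_1)) -> !x_2 = 3/4 -> 0 = 0
!!x_2 -> ((x_2 && (x_1 || x_1)) -> !x_2) = 1 -> 0 = 0
!(!!x_2 -> ((x_2 && (x_1 || x_1)) -> !x_2)) = !0 = 1

1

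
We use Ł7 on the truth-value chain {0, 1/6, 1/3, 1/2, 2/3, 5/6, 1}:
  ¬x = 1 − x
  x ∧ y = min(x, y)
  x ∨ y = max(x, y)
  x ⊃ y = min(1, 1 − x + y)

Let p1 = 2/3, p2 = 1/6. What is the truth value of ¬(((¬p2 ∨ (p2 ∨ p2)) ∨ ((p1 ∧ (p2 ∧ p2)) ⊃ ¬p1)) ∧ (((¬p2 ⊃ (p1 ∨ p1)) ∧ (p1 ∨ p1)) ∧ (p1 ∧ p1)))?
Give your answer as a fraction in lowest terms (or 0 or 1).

¬p2 = ¬1/6 = 5/6
p2 ∨ p2 = 1/6 ∨ 1/6 = 1/6
¬p2 ∨ (p2 ∨ p2) = 5/6 ∨ 1/6 = 5/6
p2 ∧ p2 = 1/6 ∧ 1/6 = 1/6
p1 ∧ (p2 ∧ p2) = 2/3 ∧ 1/6 = 1/6
¬p1 = ¬2/3 = 1/3
(p1 ∧ (p2 ∧ p2)) ⊃ ¬p1 = 1/6 ⊃ 1/3 = 1
(¬p2 ∨ (p2 ∨ p2)) ∨ ((p1 ∧ (p2 ∧ p2)) ⊃ ¬p1) = 5/6 ∨ 1 = 1
¬p2 = ¬1/6 = 5/6
p1 ∨ p1 = 2/3 ∨ 2/3 = 2/3
¬p2 ⊃ (p1 ∨ p1) = 5/6 ⊃ 2/3 = 5/6
p1 ∨ p1 = 2/3 ∨ 2/3 = 2/3
(¬p2 ⊃ (p1 ∨ p1)) ∧ (p1 ∨ p1) = 5/6 ∧ 2/3 = 2/3
p1 ∧ p1 = 2/3 ∧ 2/3 = 2/3
((¬p2 ⊃ (p1 ∨ p1)) ∧ (p1 ∨ p1)) ∧ (p1 ∧ p1) = 2/3 ∧ 2/3 = 2/3
((¬p2 ∨ (p2 ∨ p2)) ∨ ((p1 ∧ (p2 ∧ p2)) ⊃ ¬p1)) ∧ (((¬p2 ⊃ (p1 ∨ p1)) ∧ (p1 ∨ p1)) ∧ (p1 ∧ p1)) = 1 ∧ 2/3 = 2/3
¬(((¬p2 ∨ (p2 ∨ p2)) ∨ ((p1 ∧ (p2 ∧ p2)) ⊃ ¬p1)) ∧ (((¬p2 ⊃ (p1 ∨ p1)) ∧ (p1 ∨ p1)) ∧ (p1 ∧ p1))) = ¬2/3 = 1/3

1/3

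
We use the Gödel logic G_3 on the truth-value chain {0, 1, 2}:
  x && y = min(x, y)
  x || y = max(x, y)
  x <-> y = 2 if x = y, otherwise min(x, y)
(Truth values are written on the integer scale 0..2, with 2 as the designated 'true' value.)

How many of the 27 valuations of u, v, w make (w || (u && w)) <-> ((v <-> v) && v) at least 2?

9

value 2: 9 assignments (counts)
value 1: 6 assignments
value 0: 12 assignments
So 9 of the 27 assignments meet the threshold.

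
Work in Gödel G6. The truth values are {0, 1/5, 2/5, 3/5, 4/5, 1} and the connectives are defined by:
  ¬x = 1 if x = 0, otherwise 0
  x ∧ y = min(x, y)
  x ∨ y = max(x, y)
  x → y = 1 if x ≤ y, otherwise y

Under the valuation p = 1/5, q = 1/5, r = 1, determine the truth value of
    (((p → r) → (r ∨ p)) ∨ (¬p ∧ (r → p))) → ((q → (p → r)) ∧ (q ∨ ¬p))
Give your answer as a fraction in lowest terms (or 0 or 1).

1/5

p → r = 1/5 → 1 = 1
r ∨ p = 1 ∨ 1/5 = 1
(p → r) → (r ∨ p) = 1 → 1 = 1
¬p = ¬1/5 = 0
r → p = 1 → 1/5 = 1/5
¬p ∧ (r → p) = 0 ∧ 1/5 = 0
((p → r) → (r ∨ p)) ∨ (¬p ∧ (r → p)) = 1 ∨ 0 = 1
p → r = 1/5 → 1 = 1
q → (p → r) = 1/5 → 1 = 1
¬p = ¬1/5 = 0
q ∨ ¬p = 1/5 ∨ 0 = 1/5
(q → (p → r)) ∧ (q ∨ ¬p) = 1 ∧ 1/5 = 1/5
(((p → r) → (r ∨ p)) ∨ (¬p ∧ (r → p))) → ((q → (p → r)) ∧ (q ∨ ¬p)) = 1 → 1/5 = 1/5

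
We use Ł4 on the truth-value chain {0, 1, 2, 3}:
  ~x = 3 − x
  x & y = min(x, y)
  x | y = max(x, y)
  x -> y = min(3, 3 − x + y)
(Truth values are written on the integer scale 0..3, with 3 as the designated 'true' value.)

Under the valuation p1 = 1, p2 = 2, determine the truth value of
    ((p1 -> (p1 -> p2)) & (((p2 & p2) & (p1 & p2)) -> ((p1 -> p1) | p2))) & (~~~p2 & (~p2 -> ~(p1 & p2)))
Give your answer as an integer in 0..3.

1

p1 -> p2 = 1 -> 2 = 3
p1 -> (p1 -> p2) = 1 -> 3 = 3
p2 & p2 = 2 & 2 = 2
p1 & p2 = 1 & 2 = 1
(p2 & p2) & (p1 & p2) = 2 & 1 = 1
p1 -> p1 = 1 -> 1 = 3
(p1 -> p1) | p2 = 3 | 2 = 3
((p2 & p2) & (p1 & p2)) -> ((p1 -> p1) | p2) = 1 -> 3 = 3
(p1 -> (p1 -> p2)) & (((p2 & p2) & (p1 & p2)) -> ((p1 -> p1) | p2)) = 3 & 3 = 3
~p2 = ~2 = 1
~~p2 = ~1 = 2
~~~p2 = ~2 = 1
~p2 = ~2 = 1
p1 & p2 = 1 & 2 = 1
~(p1 & p2) = ~1 = 2
~p2 -> ~(p1 & p2) = 1 -> 2 = 3
~~~p2 & (~p2 -> ~(p1 & p2)) = 1 & 3 = 1
((p1 -> (p1 -> p2)) & (((p2 & p2) & (p1 & p2)) -> ((p1 -> p1) | p2))) & (~~~p2 & (~p2 -> ~(p1 & p2))) = 3 & 1 = 1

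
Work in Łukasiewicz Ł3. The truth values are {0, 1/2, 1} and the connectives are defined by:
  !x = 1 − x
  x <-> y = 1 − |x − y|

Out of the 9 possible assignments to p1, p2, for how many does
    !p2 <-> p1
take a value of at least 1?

3

p1 = 0, p2 = 0 ↦ 0  <
p1 = 0, p2 = 1/2 ↦ 1/2  <
p1 = 0, p2 = 1 ↦ 1  ≥
p1 = 1/2, p2 = 0 ↦ 1/2  <
p1 = 1/2, p2 = 1/2 ↦ 1  ≥
p1 = 1/2, p2 = 1 ↦ 1/2  <
p1 = 1, p2 = 0 ↦ 1  ≥
p1 = 1, p2 = 1/2 ↦ 1/2  <
p1 = 1, p2 = 1 ↦ 0  <
So 3 of the 9 assignments meet the threshold.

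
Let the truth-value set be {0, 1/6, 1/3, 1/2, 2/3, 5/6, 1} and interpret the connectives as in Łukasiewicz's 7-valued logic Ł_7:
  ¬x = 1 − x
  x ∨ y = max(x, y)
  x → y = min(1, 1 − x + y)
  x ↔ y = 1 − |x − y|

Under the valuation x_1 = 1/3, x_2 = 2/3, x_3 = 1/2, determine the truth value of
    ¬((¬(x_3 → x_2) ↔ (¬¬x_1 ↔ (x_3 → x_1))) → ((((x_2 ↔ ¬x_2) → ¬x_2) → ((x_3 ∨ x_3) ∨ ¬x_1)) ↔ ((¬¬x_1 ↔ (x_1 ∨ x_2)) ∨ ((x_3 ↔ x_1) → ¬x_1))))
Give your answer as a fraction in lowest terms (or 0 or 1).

0

x_3 → x_2 = 1/2 → 2/3 = 1
¬(x_3 → x_2) = ¬1 = 0
¬x_1 = ¬1/3 = 2/3
¬¬x_1 = ¬2/3 = 1/3
x_3 → x_1 = 1/2 → 1/3 = 5/6
¬¬x_1 ↔ (x_3 → x_1) = 1/3 ↔ 5/6 = 1/2
¬(x_3 → x_2) ↔ (¬¬x_1 ↔ (x_3 → x_1)) = 0 ↔ 1/2 = 1/2
¬x_2 = ¬2/3 = 1/3
x_2 ↔ ¬x_2 = 2/3 ↔ 1/3 = 2/3
¬x_2 = ¬2/3 = 1/3
(x_2 ↔ ¬x_2) → ¬x_2 = 2/3 → 1/3 = 2/3
x_3 ∨ x_3 = 1/2 ∨ 1/2 = 1/2
¬x_1 = ¬1/3 = 2/3
(x_3 ∨ x_3) ∨ ¬x_1 = 1/2 ∨ 2/3 = 2/3
((x_2 ↔ ¬x_2) → ¬x_2) → ((x_3 ∨ x_3) ∨ ¬x_1) = 2/3 → 2/3 = 1
¬x_1 = ¬1/3 = 2/3
¬¬x_1 = ¬2/3 = 1/3
x_1 ∨ x_2 = 1/3 ∨ 2/3 = 2/3
¬¬x_1 ↔ (x_1 ∨ x_2) = 1/3 ↔ 2/3 = 2/3
x_3 ↔ x_1 = 1/2 ↔ 1/3 = 5/6
¬x_1 = ¬1/3 = 2/3
(x_3 ↔ x_1) → ¬x_1 = 5/6 → 2/3 = 5/6
(¬¬x_1 ↔ (x_1 ∨ x_2)) ∨ ((x_3 ↔ x_1) → ¬x_1) = 2/3 ∨ 5/6 = 5/6
(((x_2 ↔ ¬x_2) → ¬x_2) → ((x_3 ∨ x_3) ∨ ¬x_1)) ↔ ((¬¬x_1 ↔ (x_1 ∨ x_2)) ∨ ((x_3 ↔ x_1) → ¬x_1)) = 1 ↔ 5/6 = 5/6
(¬(x_3 → x_2) ↔ (¬¬x_1 ↔ (x_3 → x_1))) → ((((x_2 ↔ ¬x_2) → ¬x_2) → ((x_3 ∨ x_3) ∨ ¬x_1)) ↔ ((¬¬x_1 ↔ (x_1 ∨ x_2)) ∨ ((x_3 ↔ x_1) → ¬x_1))) = 1/2 → 5/6 = 1
¬((¬(x_3 → x_2) ↔ (¬¬x_1 ↔ (x_3 → x_1))) → ((((x_2 ↔ ¬x_2) → ¬x_2) → ((x_3 ∨ x_3) ∨ ¬x_1)) ↔ ((¬¬x_1 ↔ (x_1 ∨ x_2)) ∨ ((x_3 ↔ x_1) → ¬x_1)))) = ¬1 = 0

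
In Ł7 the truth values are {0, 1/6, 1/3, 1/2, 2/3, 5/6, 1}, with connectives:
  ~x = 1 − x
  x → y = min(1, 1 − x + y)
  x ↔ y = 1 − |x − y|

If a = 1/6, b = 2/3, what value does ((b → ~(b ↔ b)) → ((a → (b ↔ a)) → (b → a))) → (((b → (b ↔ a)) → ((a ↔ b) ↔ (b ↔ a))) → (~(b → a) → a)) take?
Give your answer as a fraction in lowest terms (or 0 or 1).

b ↔ b = 2/3 ↔ 2/3 = 1
~(b ↔ b) = ~1 = 0
b → ~(b ↔ b) = 2/3 → 0 = 1/3
b ↔ a = 2/3 ↔ 1/6 = 1/2
a → (b ↔ a) = 1/6 → 1/2 = 1
b → a = 2/3 → 1/6 = 1/2
(a → (b ↔ a)) → (b → a) = 1 → 1/2 = 1/2
(b → ~(b ↔ b)) → ((a → (b ↔ a)) → (b → a)) = 1/3 → 1/2 = 1
b ↔ a = 2/3 ↔ 1/6 = 1/2
b → (b ↔ a) = 2/3 → 1/2 = 5/6
a ↔ b = 1/6 ↔ 2/3 = 1/2
b ↔ a = 2/3 ↔ 1/6 = 1/2
(a ↔ b) ↔ (b ↔ a) = 1/2 ↔ 1/2 = 1
(b → (b ↔ a)) → ((a ↔ b) ↔ (b ↔ a)) = 5/6 → 1 = 1
b → a = 2/3 → 1/6 = 1/2
~(b → a) = ~1/2 = 1/2
~(b → a) → a = 1/2 → 1/6 = 2/3
((b → (b ↔ a)) → ((a ↔ b) ↔ (b ↔ a))) → (~(b → a) → a) = 1 → 2/3 = 2/3
((b → ~(b ↔ b)) → ((a → (b ↔ a)) → (b → a))) → (((b → (b ↔ a)) → ((a ↔ b) ↔ (b ↔ a))) → (~(b → a) → a)) = 1 → 2/3 = 2/3

2/3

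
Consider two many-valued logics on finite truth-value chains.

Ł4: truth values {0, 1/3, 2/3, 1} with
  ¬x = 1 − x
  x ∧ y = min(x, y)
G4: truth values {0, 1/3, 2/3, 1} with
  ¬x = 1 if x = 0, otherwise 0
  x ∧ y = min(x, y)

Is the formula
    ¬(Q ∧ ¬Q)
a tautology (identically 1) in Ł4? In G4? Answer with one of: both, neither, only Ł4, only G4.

only G4

In Ł4: at Q = 1/3 the value is 2/3 — not a tautology.
In G4: every assignment gives 1 — tautology.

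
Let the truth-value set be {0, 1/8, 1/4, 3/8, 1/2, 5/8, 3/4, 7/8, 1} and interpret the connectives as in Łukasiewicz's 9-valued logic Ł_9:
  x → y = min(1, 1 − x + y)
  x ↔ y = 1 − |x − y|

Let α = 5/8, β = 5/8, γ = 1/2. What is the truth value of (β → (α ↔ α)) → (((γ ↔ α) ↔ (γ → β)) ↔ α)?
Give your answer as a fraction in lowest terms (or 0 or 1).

3/4

α ↔ α = 5/8 ↔ 5/8 = 1
β → (α ↔ α) = 5/8 → 1 = 1
γ ↔ α = 1/2 ↔ 5/8 = 7/8
γ → β = 1/2 → 5/8 = 1
(γ ↔ α) ↔ (γ → β) = 7/8 ↔ 1 = 7/8
((γ ↔ α) ↔ (γ → β)) ↔ α = 7/8 ↔ 5/8 = 3/4
(β → (α ↔ α)) → (((γ ↔ α) ↔ (γ → β)) ↔ α) = 1 → 3/4 = 3/4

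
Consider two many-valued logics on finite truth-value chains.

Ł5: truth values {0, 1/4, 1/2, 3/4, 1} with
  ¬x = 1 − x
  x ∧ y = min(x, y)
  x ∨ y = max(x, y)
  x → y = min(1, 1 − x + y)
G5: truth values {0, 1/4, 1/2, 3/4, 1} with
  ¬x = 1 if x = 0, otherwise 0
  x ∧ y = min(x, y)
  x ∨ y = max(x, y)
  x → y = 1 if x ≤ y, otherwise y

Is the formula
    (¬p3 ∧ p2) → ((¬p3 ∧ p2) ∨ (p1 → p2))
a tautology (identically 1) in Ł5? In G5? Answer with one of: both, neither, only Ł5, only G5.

both

In Ł5: every assignment gives 1 — tautology.
In G5: every assignment gives 1 — tautology.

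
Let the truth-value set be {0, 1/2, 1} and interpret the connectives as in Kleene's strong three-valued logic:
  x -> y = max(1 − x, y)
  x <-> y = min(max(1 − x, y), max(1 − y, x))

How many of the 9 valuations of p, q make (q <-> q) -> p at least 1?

p = 0, q = 0 ↦ 0  <
p = 0, q = 1/2 ↦ 1/2  <
p = 0, q = 1 ↦ 0  <
p = 1/2, q = 0 ↦ 1/2  <
p = 1/2, q = 1/2 ↦ 1/2  <
p = 1/2, q = 1 ↦ 1/2  <
p = 1, q = 0 ↦ 1  ≥
p = 1, q = 1/2 ↦ 1  ≥
p = 1, q = 1 ↦ 1  ≥
So 3 of the 9 assignments meet the threshold.

3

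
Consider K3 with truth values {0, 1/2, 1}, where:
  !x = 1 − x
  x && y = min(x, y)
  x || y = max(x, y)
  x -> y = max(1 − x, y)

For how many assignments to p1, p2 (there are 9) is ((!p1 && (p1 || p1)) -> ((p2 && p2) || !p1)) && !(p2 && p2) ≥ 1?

2

p1 = 0, p2 = 0 ↦ 1  ≥
p1 = 0, p2 = 1/2 ↦ 1/2  <
p1 = 0, p2 = 1 ↦ 0  <
p1 = 1/2, p2 = 0 ↦ 1/2  <
p1 = 1/2, p2 = 1/2 ↦ 1/2  <
p1 = 1/2, p2 = 1 ↦ 0  <
p1 = 1, p2 = 0 ↦ 1  ≥
p1 = 1, p2 = 1/2 ↦ 1/2  <
p1 = 1, p2 = 1 ↦ 0  <
So 2 of the 9 assignments meet the threshold.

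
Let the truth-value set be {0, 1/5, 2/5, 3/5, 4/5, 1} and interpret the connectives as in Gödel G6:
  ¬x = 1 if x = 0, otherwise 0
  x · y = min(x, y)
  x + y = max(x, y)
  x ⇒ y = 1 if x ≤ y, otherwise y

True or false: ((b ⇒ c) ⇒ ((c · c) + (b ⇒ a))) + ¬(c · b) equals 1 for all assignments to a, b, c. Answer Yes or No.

Counterexample: take a = 0, b = 1/5, c = 1/5.
b ⇒ c = 1/5 ⇒ 1/5 = 1
c · c = 1/5 · 1/5 = 1/5
b ⇒ a = 1/5 ⇒ 0 = 0
(c · c) + (b ⇒ a) = 1/5 + 0 = 1/5
(b ⇒ c) ⇒ ((c · c) + (b ⇒ a)) = 1 ⇒ 1/5 = 1/5
c · b = 1/5 · 1/5 = 1/5
¬(c · b) = ¬1/5 = 0
((b ⇒ c) ⇒ ((c · c) + (b ⇒ a))) + ¬(c · b) = 1/5 + 0 = 1/5
This gives 1/5 ≠ 1.

No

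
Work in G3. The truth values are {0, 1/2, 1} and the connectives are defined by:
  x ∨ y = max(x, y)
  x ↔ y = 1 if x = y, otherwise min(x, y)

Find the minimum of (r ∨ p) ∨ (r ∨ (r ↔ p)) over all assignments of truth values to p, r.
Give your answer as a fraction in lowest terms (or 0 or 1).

1/2

Take p = 0, r = 1/2:
r ∨ p = 1/2 ∨ 0 = 1/2
r ↔ p = 1/2 ↔ 0 = 0
r ∨ (r ↔ p) = 1/2 ∨ 0 = 1/2
(r ∨ p) ∨ (r ∨ (r ↔ p)) = 1/2 ∨ 1/2 = 1/2
No assignment yields a value below 1/2, so this is the minimum.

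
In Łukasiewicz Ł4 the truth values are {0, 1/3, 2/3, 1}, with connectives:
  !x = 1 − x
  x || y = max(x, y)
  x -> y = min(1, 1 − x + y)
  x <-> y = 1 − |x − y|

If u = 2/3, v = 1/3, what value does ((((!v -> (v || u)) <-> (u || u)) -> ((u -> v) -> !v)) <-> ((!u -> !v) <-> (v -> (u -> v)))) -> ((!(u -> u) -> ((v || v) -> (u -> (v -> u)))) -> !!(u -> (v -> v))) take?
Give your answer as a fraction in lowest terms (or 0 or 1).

1

!v = !1/3 = 2/3
v || u = 1/3 || 2/3 = 2/3
!v -> (v || u) = 2/3 -> 2/3 = 1
u || u = 2/3 || 2/3 = 2/3
(!v -> (v || u)) <-> (u || u) = 1 <-> 2/3 = 2/3
u -> v = 2/3 -> 1/3 = 2/3
!v = !1/3 = 2/3
(u -> v) -> !v = 2/3 -> 2/3 = 1
((!v -> (v || u)) <-> (u || u)) -> ((u -> v) -> !v) = 2/3 -> 1 = 1
!u = !2/3 = 1/3
!v = !1/3 = 2/3
!u -> !v = 1/3 -> 2/3 = 1
u -> v = 2/3 -> 1/3 = 2/3
v -> (u -> v) = 1/3 -> 2/3 = 1
(!u -> !v) <-> (v -> (u -> v)) = 1 <-> 1 = 1
(((!v -> (v || u)) <-> (u || u)) -> ((u -> v) -> !v)) <-> ((!u -> !v) <-> (v -> (u -> v))) = 1 <-> 1 = 1
u -> u = 2/3 -> 2/3 = 1
!(u -> u) = !1 = 0
v || v = 1/3 || 1/3 = 1/3
v -> u = 1/3 -> 2/3 = 1
u -> (v -> u) = 2/3 -> 1 = 1
(v || v) -> (u -> (v -> u)) = 1/3 -> 1 = 1
!(u -> u) -> ((v || v) -> (u -> (v -> u))) = 0 -> 1 = 1
v -> v = 1/3 -> 1/3 = 1
u -> (v -> v) = 2/3 -> 1 = 1
!(u -> (v -> v)) = !1 = 0
!!(u -> (v -> v)) = !0 = 1
(!(u -> u) -> ((v || v) -> (u -> (v -> u)))) -> !!(u -> (v -> v)) = 1 -> 1 = 1
((((!v -> (v || u)) <-> (u || u)) -> ((u -> v) -> !v)) <-> ((!u -> !v) <-> (v -> (u -> v)))) -> ((!(u -> u) -> ((v || v) -> (u -> (v -> u)))) -> !!(u -> (v -> v))) = 1 -> 1 = 1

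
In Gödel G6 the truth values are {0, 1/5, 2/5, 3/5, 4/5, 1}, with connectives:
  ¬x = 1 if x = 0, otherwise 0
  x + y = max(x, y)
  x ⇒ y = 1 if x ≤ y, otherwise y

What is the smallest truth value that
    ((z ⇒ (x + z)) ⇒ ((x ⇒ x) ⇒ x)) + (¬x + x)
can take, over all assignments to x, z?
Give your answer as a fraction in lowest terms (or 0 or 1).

1/5

Take x = 1/5, z = 0:
x + z = 1/5 + 0 = 1/5
z ⇒ (x + z) = 0 ⇒ 1/5 = 1
x ⇒ x = 1/5 ⇒ 1/5 = 1
(x ⇒ x) ⇒ x = 1 ⇒ 1/5 = 1/5
(z ⇒ (x + z)) ⇒ ((x ⇒ x) ⇒ x) = 1 ⇒ 1/5 = 1/5
¬x = ¬1/5 = 0
¬x + x = 0 + 1/5 = 1/5
((z ⇒ (x + z)) ⇒ ((x ⇒ x) ⇒ x)) + (¬x + x) = 1/5 + 1/5 = 1/5
No assignment yields a value below 1/5, so this is the minimum.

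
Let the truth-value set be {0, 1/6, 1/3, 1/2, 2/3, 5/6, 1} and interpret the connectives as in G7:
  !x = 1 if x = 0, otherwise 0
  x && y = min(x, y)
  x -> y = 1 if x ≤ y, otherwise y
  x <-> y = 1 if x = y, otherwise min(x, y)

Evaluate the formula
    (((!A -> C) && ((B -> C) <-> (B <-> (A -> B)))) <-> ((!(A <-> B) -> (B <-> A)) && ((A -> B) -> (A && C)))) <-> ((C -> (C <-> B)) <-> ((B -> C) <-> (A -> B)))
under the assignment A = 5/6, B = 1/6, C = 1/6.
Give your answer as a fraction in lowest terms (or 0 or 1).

!A = !5/6 = 0
!A -> C = 0 -> 1/6 = 1
B -> C = 1/6 -> 1/6 = 1
A -> B = 5/6 -> 1/6 = 1/6
B <-> (A -> B) = 1/6 <-> 1/6 = 1
(B -> C) <-> (B <-> (A -> B)) = 1 <-> 1 = 1
(!A -> C) && ((B -> C) <-> (B <-> (A -> B))) = 1 && 1 = 1
A <-> B = 5/6 <-> 1/6 = 1/6
!(A <-> B) = !1/6 = 0
B <-> A = 1/6 <-> 5/6 = 1/6
!(A <-> B) -> (B <-> A) = 0 -> 1/6 = 1
A -> B = 5/6 -> 1/6 = 1/6
A && C = 5/6 && 1/6 = 1/6
(A -> B) -> (A && C) = 1/6 -> 1/6 = 1
(!(A <-> B) -> (B <-> A)) && ((A -> B) -> (A && C)) = 1 && 1 = 1
((!A -> C) && ((B -> C) <-> (B <-> (A -> B)))) <-> ((!(A <-> B) -> (B <-> A)) && ((A -> B) -> (A && C))) = 1 <-> 1 = 1
C <-> B = 1/6 <-> 1/6 = 1
C -> (C <-> B) = 1/6 -> 1 = 1
B -> C = 1/6 -> 1/6 = 1
A -> B = 5/6 -> 1/6 = 1/6
(B -> C) <-> (A -> B) = 1 <-> 1/6 = 1/6
(C -> (C <-> B)) <-> ((B -> C) <-> (A -> B)) = 1 <-> 1/6 = 1/6
(((!A -> C) && ((B -> C) <-> (B <-> (A -> B)))) <-> ((!(A <-> B) -> (B <-> A)) && ((A -> B) -> (A && C)))) <-> ((C -> (C <-> B)) <-> ((B -> C) <-> (A -> B))) = 1 <-> 1/6 = 1/6

1/6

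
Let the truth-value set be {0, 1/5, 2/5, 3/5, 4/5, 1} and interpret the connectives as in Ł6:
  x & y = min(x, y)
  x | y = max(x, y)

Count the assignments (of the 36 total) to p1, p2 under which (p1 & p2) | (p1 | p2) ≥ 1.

11

value 1: 11 assignments (counts)
value 4/5: 9 assignments
value 3/5: 7 assignments
value 2/5: 5 assignments
value 1/5: 3 assignments
value 0: 1 assignment
So 11 of the 36 assignments meet the threshold.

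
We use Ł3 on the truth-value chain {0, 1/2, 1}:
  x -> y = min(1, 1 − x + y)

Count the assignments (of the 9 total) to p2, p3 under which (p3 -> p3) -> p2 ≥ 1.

3

p2 = 0, p3 = 0 ↦ 0  <
p2 = 0, p3 = 1/2 ↦ 0  <
p2 = 0, p3 = 1 ↦ 0  <
p2 = 1/2, p3 = 0 ↦ 1/2  <
p2 = 1/2, p3 = 1/2 ↦ 1/2  <
p2 = 1/2, p3 = 1 ↦ 1/2  <
p2 = 1, p3 = 0 ↦ 1  ≥
p2 = 1, p3 = 1/2 ↦ 1  ≥
p2 = 1, p3 = 1 ↦ 1  ≥
So 3 of the 9 assignments meet the threshold.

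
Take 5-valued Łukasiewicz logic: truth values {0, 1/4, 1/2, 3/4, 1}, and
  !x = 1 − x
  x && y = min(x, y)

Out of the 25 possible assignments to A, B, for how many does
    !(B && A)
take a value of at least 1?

value 1: 9 assignments (counts)
value 3/4: 7 assignments
value 1/2: 5 assignments
value 1/4: 3 assignments
value 0: 1 assignment
So 9 of the 25 assignments meet the threshold.

9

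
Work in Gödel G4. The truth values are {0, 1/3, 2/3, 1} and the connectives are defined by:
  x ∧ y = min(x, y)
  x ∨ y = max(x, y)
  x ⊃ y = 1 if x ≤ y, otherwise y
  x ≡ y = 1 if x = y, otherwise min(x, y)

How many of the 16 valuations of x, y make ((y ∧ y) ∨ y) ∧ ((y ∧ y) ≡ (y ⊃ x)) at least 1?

1

x = 0, y = 0 ↦ 0  <
x = 0, y = 1/3 ↦ 0  <
x = 0, y = 2/3 ↦ 0  <
x = 0, y = 1 ↦ 0  <
x = 1/3, y = 0 ↦ 0  <
x = 1/3, y = 1/3 ↦ 1/3  <
x = 1/3, y = 2/3 ↦ 1/3  <
x = 1/3, y = 1 ↦ 1/3  <
x = 2/3, y = 0 ↦ 0  <
x = 2/3, y = 1/3 ↦ 1/3  <
x = 2/3, y = 2/3 ↦ 2/3  <
x = 2/3, y = 1 ↦ 2/3  <
x = 1, y = 0 ↦ 0  <
x = 1, y = 1/3 ↦ 1/3  <
x = 1, y = 2/3 ↦ 2/3  <
x = 1, y = 1 ↦ 1  ≥
So 1 of the 16 assignments meets the threshold.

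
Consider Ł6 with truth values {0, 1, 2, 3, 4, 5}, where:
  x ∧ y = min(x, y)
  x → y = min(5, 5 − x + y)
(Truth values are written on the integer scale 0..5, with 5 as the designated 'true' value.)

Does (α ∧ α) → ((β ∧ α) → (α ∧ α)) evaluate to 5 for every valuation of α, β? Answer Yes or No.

Yes

At α = 3, β = 0, for instance:
α ∧ α = 3 ∧ 3 = 3
β ∧ α = 0 ∧ 3 = 0
(β ∧ α) → (α ∧ α) = 0 → 3 = 5
(α ∧ α) → ((β ∧ α) → (α ∧ α)) = 3 → 5 = 5
and checking the remaining 35 assignments likewise gives ≥ 5 in every case.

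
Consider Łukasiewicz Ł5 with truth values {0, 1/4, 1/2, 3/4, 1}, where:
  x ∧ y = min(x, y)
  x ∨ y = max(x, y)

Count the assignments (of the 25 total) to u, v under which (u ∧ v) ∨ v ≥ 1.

value 1: 5 assignments (counts)
value 3/4: 5 assignments
value 1/2: 5 assignments
value 1/4: 5 assignments
value 0: 5 assignments
So 5 of the 25 assignments meet the threshold.

5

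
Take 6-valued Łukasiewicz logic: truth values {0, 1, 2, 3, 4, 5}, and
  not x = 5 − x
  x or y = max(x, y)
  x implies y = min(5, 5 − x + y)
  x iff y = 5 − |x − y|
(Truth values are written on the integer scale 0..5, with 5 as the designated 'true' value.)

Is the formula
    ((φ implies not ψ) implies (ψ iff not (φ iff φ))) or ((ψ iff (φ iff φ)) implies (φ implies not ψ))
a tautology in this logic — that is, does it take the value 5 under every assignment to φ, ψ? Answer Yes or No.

Counterexample: take φ = 1, ψ = 5.
not ψ = not 5 = 0
φ implies not ψ = 1 implies 0 = 4
φ iff φ = 1 iff 1 = 5
not (φ iff φ) = not 5 = 0
ψ iff not (φ iff φ) = 5 iff 0 = 0
(φ implies not ψ) implies (ψ iff not (φ iff φ)) = 4 implies 0 = 1
φ iff φ = 1 iff 1 = 5
ψ iff (φ iff φ) = 5 iff 5 = 5
not ψ = not 5 = 0
φ implies not ψ = 1 implies 0 = 4
(ψ iff (φ iff φ)) implies (φ implies not ψ) = 5 implies 4 = 4
((φ implies not ψ) implies (ψ iff not (φ iff φ))) or ((ψ iff (φ iff φ)) implies (φ implies not ψ)) = 1 or 4 = 4
This gives 4 ≠ 5.

No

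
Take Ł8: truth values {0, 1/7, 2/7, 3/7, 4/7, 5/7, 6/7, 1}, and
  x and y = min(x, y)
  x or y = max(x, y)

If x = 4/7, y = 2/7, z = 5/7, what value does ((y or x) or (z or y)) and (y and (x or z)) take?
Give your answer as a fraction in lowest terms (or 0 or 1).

y or x = 2/7 or 4/7 = 4/7
z or y = 5/7 or 2/7 = 5/7
(y or x) or (z or y) = 4/7 or 5/7 = 5/7
x or z = 4/7 or 5/7 = 5/7
y and (x or z) = 2/7 and 5/7 = 2/7
((y or x) or (z or y)) and (y and (x or z)) = 5/7 and 2/7 = 2/7

2/7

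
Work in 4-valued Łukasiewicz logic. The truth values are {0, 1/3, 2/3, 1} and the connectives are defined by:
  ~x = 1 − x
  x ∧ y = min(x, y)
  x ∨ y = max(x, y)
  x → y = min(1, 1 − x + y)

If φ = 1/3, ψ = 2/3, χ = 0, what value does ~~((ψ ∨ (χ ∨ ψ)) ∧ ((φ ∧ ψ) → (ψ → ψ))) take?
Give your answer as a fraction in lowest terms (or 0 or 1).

χ ∨ ψ = 0 ∨ 2/3 = 2/3
ψ ∨ (χ ∨ ψ) = 2/3 ∨ 2/3 = 2/3
φ ∧ ψ = 1/3 ∧ 2/3 = 1/3
ψ → ψ = 2/3 → 2/3 = 1
(φ ∧ ψ) → (ψ → ψ) = 1/3 → 1 = 1
(ψ ∨ (χ ∨ ψ)) ∧ ((φ ∧ ψ) → (ψ → ψ)) = 2/3 ∧ 1 = 2/3
~((ψ ∨ (χ ∨ ψ)) ∧ ((φ ∧ ψ) → (ψ → ψ))) = ~2/3 = 1/3
~~((ψ ∨ (χ ∨ ψ)) ∧ ((φ ∧ ψ) → (ψ → ψ))) = ~1/3 = 2/3

2/3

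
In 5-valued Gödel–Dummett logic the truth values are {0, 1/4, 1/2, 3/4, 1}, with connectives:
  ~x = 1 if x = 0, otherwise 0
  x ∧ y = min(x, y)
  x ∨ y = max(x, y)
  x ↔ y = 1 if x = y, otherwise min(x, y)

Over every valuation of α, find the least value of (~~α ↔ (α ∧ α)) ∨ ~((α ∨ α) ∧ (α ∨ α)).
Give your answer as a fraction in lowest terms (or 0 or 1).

1/4

Take α = 1/4:
~α = ~1/4 = 0
~~α = ~0 = 1
α ∧ α = 1/4 ∧ 1/4 = 1/4
~~α ↔ (α ∧ α) = 1 ↔ 1/4 = 1/4
α ∨ α = 1/4 ∨ 1/4 = 1/4
α ∨ α = 1/4 ∨ 1/4 = 1/4
(α ∨ α) ∧ (α ∨ α) = 1/4 ∧ 1/4 = 1/4
~((α ∨ α) ∧ (α ∨ α)) = ~1/4 = 0
(~~α ↔ (α ∧ α)) ∨ ~((α ∨ α) ∧ (α ∨ α)) = 1/4 ∨ 0 = 1/4
No assignment yields a value below 1/4, so this is the minimum.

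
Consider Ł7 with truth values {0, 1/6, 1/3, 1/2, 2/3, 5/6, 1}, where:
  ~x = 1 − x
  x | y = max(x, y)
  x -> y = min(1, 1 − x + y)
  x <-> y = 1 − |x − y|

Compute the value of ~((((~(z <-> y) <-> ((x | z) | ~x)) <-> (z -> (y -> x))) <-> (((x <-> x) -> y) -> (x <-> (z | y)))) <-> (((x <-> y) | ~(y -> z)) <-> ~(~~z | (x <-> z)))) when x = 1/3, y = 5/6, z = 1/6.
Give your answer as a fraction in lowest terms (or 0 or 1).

1/6

z <-> y = 1/6 <-> 5/6 = 1/3
~(z <-> y) = ~1/3 = 2/3
x | z = 1/3 | 1/6 = 1/3
~x = ~1/3 = 2/3
(x | z) | ~x = 1/3 | 2/3 = 2/3
~(z <-> y) <-> ((x | z) | ~x) = 2/3 <-> 2/3 = 1
y -> x = 5/6 -> 1/3 = 1/2
z -> (y -> x) = 1/6 -> 1/2 = 1
(~(z <-> y) <-> ((x | z) | ~x)) <-> (z -> (y -> x)) = 1 <-> 1 = 1
x <-> x = 1/3 <-> 1/3 = 1
(x <-> x) -> y = 1 -> 5/6 = 5/6
z | y = 1/6 | 5/6 = 5/6
x <-> (z | y) = 1/3 <-> 5/6 = 1/2
((x <-> x) -> y) -> (x <-> (z | y)) = 5/6 -> 1/2 = 2/3
((~(z <-> y) <-> ((x | z) | ~x)) <-> (z -> (y -> x))) <-> (((x <-> x) -> y) -> (x <-> (z | y))) = 1 <-> 2/3 = 2/3
x <-> y = 1/3 <-> 5/6 = 1/2
y -> z = 5/6 -> 1/6 = 1/3
~(y -> z) = ~1/3 = 2/3
(x <-> y) | ~(y -> z) = 1/2 | 2/3 = 2/3
~z = ~1/6 = 5/6
~~z = ~5/6 = 1/6
x <-> z = 1/3 <-> 1/6 = 5/6
~~z | (x <-> z) = 1/6 | 5/6 = 5/6
~(~~z | (x <-> z)) = ~5/6 = 1/6
((x <-> y) | ~(y -> z)) <-> ~(~~z | (x <-> z)) = 2/3 <-> 1/6 = 1/2
(((~(z <-> y) <-> ((x | z) | ~x)) <-> (z -> (y -> x))) <-> (((x <-> x) -> y) -> (x <-> (z | y)))) <-> (((x <-> y) | ~(y -> z)) <-> ~(~~z | (x <-> z))) = 2/3 <-> 1/2 = 5/6
~((((~(z <-> y) <-> ((x | z) | ~x)) <-> (z -> (y -> x))) <-> (((x <-> x) -> y) -> (x <-> (z | y)))) <-> (((x <-> y) | ~(y -> z)) <-> ~(~~z | (x <-> z)))) = ~5/6 = 1/6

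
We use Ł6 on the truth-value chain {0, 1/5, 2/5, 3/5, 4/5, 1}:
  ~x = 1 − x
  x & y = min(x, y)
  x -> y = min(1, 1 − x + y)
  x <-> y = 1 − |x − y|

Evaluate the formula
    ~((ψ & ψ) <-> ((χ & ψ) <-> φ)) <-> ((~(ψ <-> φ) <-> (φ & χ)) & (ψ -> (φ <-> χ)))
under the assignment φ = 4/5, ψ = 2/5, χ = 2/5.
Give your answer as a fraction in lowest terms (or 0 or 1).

1/5

ψ & ψ = 2/5 & 2/5 = 2/5
χ & ψ = 2/5 & 2/5 = 2/5
(χ & ψ) <-> φ = 2/5 <-> 4/5 = 3/5
(ψ & ψ) <-> ((χ & ψ) <-> φ) = 2/5 <-> 3/5 = 4/5
~((ψ & ψ) <-> ((χ & ψ) <-> φ)) = ~4/5 = 1/5
ψ <-> φ = 2/5 <-> 4/5 = 3/5
~(ψ <-> φ) = ~3/5 = 2/5
φ & χ = 4/5 & 2/5 = 2/5
~(ψ <-> φ) <-> (φ & χ) = 2/5 <-> 2/5 = 1
φ <-> χ = 4/5 <-> 2/5 = 3/5
ψ -> (φ <-> χ) = 2/5 -> 3/5 = 1
(~(ψ <-> φ) <-> (φ & χ)) & (ψ -> (φ <-> χ)) = 1 & 1 = 1
~((ψ & ψ) <-> ((χ & ψ) <-> φ)) <-> ((~(ψ <-> φ) <-> (φ & χ)) & (ψ -> (φ <-> χ))) = 1/5 <-> 1 = 1/5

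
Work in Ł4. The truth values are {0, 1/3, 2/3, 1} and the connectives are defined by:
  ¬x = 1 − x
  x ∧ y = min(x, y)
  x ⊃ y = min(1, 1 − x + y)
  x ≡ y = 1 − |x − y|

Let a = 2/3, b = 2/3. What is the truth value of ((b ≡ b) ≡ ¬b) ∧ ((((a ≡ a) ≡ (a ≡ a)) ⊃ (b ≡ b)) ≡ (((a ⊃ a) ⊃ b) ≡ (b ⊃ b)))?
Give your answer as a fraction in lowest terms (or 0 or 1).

b ≡ b = 2/3 ≡ 2/3 = 1
¬b = ¬2/3 = 1/3
(b ≡ b) ≡ ¬b = 1 ≡ 1/3 = 1/3
a ≡ a = 2/3 ≡ 2/3 = 1
a ≡ a = 2/3 ≡ 2/3 = 1
(a ≡ a) ≡ (a ≡ a) = 1 ≡ 1 = 1
b ≡ b = 2/3 ≡ 2/3 = 1
((a ≡ a) ≡ (a ≡ a)) ⊃ (b ≡ b) = 1 ⊃ 1 = 1
a ⊃ a = 2/3 ⊃ 2/3 = 1
(a ⊃ a) ⊃ b = 1 ⊃ 2/3 = 2/3
b ⊃ b = 2/3 ⊃ 2/3 = 1
((a ⊃ a) ⊃ b) ≡ (b ⊃ b) = 2/3 ≡ 1 = 2/3
(((a ≡ a) ≡ (a ≡ a)) ⊃ (b ≡ b)) ≡ (((a ⊃ a) ⊃ b) ≡ (b ⊃ b)) = 1 ≡ 2/3 = 2/3
((b ≡ b) ≡ ¬b) ∧ ((((a ≡ a) ≡ (a ≡ a)) ⊃ (b ≡ b)) ≡ (((a ⊃ a) ⊃ b) ≡ (b ⊃ b))) = 1/3 ∧ 2/3 = 1/3

1/3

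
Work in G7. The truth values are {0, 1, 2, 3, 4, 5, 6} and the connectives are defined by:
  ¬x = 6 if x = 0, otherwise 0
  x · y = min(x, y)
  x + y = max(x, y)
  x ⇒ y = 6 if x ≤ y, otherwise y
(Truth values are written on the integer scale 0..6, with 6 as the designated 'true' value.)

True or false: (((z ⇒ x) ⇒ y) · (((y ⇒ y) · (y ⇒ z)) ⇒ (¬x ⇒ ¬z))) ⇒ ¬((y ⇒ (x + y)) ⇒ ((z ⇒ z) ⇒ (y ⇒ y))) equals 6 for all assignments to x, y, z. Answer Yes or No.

No

Counterexample: take x = 0, y = 1, z = 0.
z ⇒ x = 0 ⇒ 0 = 6
(z ⇒ x) ⇒ y = 6 ⇒ 1 = 1
y ⇒ y = 1 ⇒ 1 = 6
y ⇒ z = 1 ⇒ 0 = 0
(y ⇒ y) · (y ⇒ z) = 6 · 0 = 0
¬x = ¬0 = 6
¬z = ¬0 = 6
¬x ⇒ ¬z = 6 ⇒ 6 = 6
((y ⇒ y) · (y ⇒ z)) ⇒ (¬x ⇒ ¬z) = 0 ⇒ 6 = 6
((z ⇒ x) ⇒ y) · (((y ⇒ y) · (y ⇒ z)) ⇒ (¬x ⇒ ¬z)) = 1 · 6 = 1
x + y = 0 + 1 = 1
y ⇒ (x + y) = 1 ⇒ 1 = 6
z ⇒ z = 0 ⇒ 0 = 6
y ⇒ y = 1 ⇒ 1 = 6
(z ⇒ z) ⇒ (y ⇒ y) = 6 ⇒ 6 = 6
(y ⇒ (x + y)) ⇒ ((z ⇒ z) ⇒ (y ⇒ y)) = 6 ⇒ 6 = 6
¬((y ⇒ (x + y)) ⇒ ((z ⇒ z) ⇒ (y ⇒ y))) = ¬6 = 0
(((z ⇒ x) ⇒ y) · (((y ⇒ y) · (y ⇒ z)) ⇒ (¬x ⇒ ¬z))) ⇒ ¬((y ⇒ (x + y)) ⇒ ((z ⇒ z) ⇒ (y ⇒ y))) = 1 ⇒ 0 = 0
This gives 0 ≠ 6.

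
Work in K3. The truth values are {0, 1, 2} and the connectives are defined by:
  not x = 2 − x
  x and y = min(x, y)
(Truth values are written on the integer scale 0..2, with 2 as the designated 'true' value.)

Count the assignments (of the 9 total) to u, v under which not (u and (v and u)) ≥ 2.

5

u = 0, v = 0 ↦ 2  ≥
u = 0, v = 1 ↦ 2  ≥
u = 0, v = 2 ↦ 2  ≥
u = 1, v = 0 ↦ 2  ≥
u = 1, v = 1 ↦ 1  <
u = 1, v = 2 ↦ 1  <
u = 2, v = 0 ↦ 2  ≥
u = 2, v = 1 ↦ 1  <
u = 2, v = 2 ↦ 0  <
So 5 of the 9 assignments meet the threshold.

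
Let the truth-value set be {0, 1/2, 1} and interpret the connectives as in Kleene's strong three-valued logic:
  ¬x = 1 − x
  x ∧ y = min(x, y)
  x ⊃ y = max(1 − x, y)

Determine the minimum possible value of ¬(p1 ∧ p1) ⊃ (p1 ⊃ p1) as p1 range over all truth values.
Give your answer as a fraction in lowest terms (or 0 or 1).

Take p1 = 1/2:
p1 ∧ p1 = 1/2 ∧ 1/2 = 1/2
¬(p1 ∧ p1) = ¬1/2 = 1/2
p1 ⊃ p1 = 1/2 ⊃ 1/2 = 1/2
¬(p1 ∧ p1) ⊃ (p1 ⊃ p1) = 1/2 ⊃ 1/2 = 1/2
No assignment yields a value below 1/2, so this is the minimum.

1/2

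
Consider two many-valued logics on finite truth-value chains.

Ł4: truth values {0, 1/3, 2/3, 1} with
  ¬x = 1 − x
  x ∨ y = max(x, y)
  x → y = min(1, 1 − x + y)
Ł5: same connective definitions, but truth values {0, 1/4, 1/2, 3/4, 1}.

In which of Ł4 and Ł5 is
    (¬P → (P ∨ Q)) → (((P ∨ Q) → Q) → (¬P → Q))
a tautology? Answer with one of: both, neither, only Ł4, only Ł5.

In Ł4: every assignment gives 1 — tautology.
In Ł5: every assignment gives 1 — tautology.

both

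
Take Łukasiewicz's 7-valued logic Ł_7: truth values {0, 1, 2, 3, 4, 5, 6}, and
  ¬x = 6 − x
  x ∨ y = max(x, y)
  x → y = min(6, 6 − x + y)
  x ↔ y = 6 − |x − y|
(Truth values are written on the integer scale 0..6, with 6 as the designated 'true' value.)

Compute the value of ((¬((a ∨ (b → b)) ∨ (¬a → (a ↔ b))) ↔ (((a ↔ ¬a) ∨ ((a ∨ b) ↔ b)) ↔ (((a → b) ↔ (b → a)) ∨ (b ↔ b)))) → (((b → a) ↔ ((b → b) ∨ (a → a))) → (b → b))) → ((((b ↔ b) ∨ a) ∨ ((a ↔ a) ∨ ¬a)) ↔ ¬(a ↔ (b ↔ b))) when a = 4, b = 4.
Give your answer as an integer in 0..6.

b → b = 4 → 4 = 6
a ∨ (b → b) = 4 ∨ 6 = 6
¬a = ¬4 = 2
a ↔ b = 4 ↔ 4 = 6
¬a → (a ↔ b) = 2 → 6 = 6
(a ∨ (b → b)) ∨ (¬a → (a ↔ b)) = 6 ∨ 6 = 6
¬((a ∨ (b → b)) ∨ (¬a → (a ↔ b))) = ¬6 = 0
¬a = ¬4 = 2
a ↔ ¬a = 4 ↔ 2 = 4
a ∨ b = 4 ∨ 4 = 4
(a ∨ b) ↔ b = 4 ↔ 4 = 6
(a ↔ ¬a) ∨ ((a ∨ b) ↔ b) = 4 ∨ 6 = 6
a → b = 4 → 4 = 6
b → a = 4 → 4 = 6
(a → b) ↔ (b → a) = 6 ↔ 6 = 6
b ↔ b = 4 ↔ 4 = 6
((a → b) ↔ (b → a)) ∨ (b ↔ b) = 6 ∨ 6 = 6
((a ↔ ¬a) ∨ ((a ∨ b) ↔ b)) ↔ (((a → b) ↔ (b → a)) ∨ (b ↔ b)) = 6 ↔ 6 = 6
¬((a ∨ (b → b)) ∨ (¬a → (a ↔ b))) ↔ (((a ↔ ¬a) ∨ ((a ∨ b) ↔ b)) ↔ (((a → b) ↔ (b → a)) ∨ (b ↔ b))) = 0 ↔ 6 = 0
b → a = 4 → 4 = 6
b → b = 4 → 4 = 6
a → a = 4 → 4 = 6
(b → b) ∨ (a → a) = 6 ∨ 6 = 6
(b → a) ↔ ((b → b) ∨ (a → a)) = 6 ↔ 6 = 6
b → b = 4 → 4 = 6
((b → a) ↔ ((b → b) ∨ (a → a))) → (b → b) = 6 → 6 = 6
(¬((a ∨ (b → b)) ∨ (¬a → (a ↔ b))) ↔ (((a ↔ ¬a) ∨ ((a ∨ b) ↔ b)) ↔ (((a → b) ↔ (b → a)) ∨ (b ↔ b)))) → (((b → a) ↔ ((b → b) ∨ (a → a))) → (b → b)) = 0 → 6 = 6
b ↔ b = 4 ↔ 4 = 6
(b ↔ b) ∨ a = 6 ∨ 4 = 6
a ↔ a = 4 ↔ 4 = 6
¬a = ¬4 = 2
(a ↔ a) ∨ ¬a = 6 ∨ 2 = 6
((b ↔ b) ∨ a) ∨ ((a ↔ a) ∨ ¬a) = 6 ∨ 6 = 6
b ↔ b = 4 ↔ 4 = 6
a ↔ (b ↔ b) = 4 ↔ 6 = 4
¬(a ↔ (b ↔ b)) = ¬4 = 2
(((b ↔ b) ∨ a) ∨ ((a ↔ a) ∨ ¬a)) ↔ ¬(a ↔ (b ↔ b)) = 6 ↔ 2 = 2
((¬((a ∨ (b → b)) ∨ (¬a → (a ↔ b))) ↔ (((a ↔ ¬a) ∨ ((a ∨ b) ↔ b)) ↔ (((a → b) ↔ (b → a)) ∨ (b ↔ b)))) → (((b → a) ↔ ((b → b) ∨ (a → a))) → (b → b))) → ((((b ↔ b) ∨ a) ∨ ((a ↔ a) ∨ ¬a)) ↔ ¬(a ↔ (b ↔ b))) = 6 → 2 = 2

2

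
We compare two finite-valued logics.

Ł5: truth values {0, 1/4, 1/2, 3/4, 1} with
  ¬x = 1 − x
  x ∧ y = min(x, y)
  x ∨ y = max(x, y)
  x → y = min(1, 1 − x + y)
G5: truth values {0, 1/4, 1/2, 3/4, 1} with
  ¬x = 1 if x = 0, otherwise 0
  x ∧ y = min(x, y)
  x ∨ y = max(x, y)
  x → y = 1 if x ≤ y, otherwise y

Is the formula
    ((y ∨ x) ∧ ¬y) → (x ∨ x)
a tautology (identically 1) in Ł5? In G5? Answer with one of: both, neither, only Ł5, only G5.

In Ł5: at x = 0, y = 1/4 the value is 3/4 — not a tautology.
In G5: every assignment gives 1 — tautology.

only G5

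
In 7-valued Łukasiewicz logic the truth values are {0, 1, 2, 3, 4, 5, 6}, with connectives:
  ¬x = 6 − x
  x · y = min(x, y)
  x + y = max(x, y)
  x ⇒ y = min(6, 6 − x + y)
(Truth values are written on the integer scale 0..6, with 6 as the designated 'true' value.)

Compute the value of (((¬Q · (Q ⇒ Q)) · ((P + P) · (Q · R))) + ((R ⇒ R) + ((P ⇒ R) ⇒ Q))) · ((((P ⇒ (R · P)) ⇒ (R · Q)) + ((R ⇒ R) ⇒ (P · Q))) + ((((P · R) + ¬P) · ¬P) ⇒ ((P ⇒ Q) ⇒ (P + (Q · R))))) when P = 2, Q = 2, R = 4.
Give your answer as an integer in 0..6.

4

¬Q = ¬2 = 4
Q ⇒ Q = 2 ⇒ 2 = 6
¬Q · (Q ⇒ Q) = 4 · 6 = 4
P + P = 2 + 2 = 2
Q · R = 2 · 4 = 2
(P + P) · (Q · R) = 2 · 2 = 2
(¬Q · (Q ⇒ Q)) · ((P + P) · (Q · R)) = 4 · 2 = 2
R ⇒ R = 4 ⇒ 4 = 6
P ⇒ R = 2 ⇒ 4 = 6
(P ⇒ R) ⇒ Q = 6 ⇒ 2 = 2
(R ⇒ R) + ((P ⇒ R) ⇒ Q) = 6 + 2 = 6
((¬Q · (Q ⇒ Q)) · ((P + P) · (Q · R))) + ((R ⇒ R) + ((P ⇒ R) ⇒ Q)) = 2 + 6 = 6
R · P = 4 · 2 = 2
P ⇒ (R · P) = 2 ⇒ 2 = 6
R · Q = 4 · 2 = 2
(P ⇒ (R · P)) ⇒ (R · Q) = 6 ⇒ 2 = 2
R ⇒ R = 4 ⇒ 4 = 6
P · Q = 2 · 2 = 2
(R ⇒ R) ⇒ (P · Q) = 6 ⇒ 2 = 2
((P ⇒ (R · P)) ⇒ (R · Q)) + ((R ⇒ R) ⇒ (P · Q)) = 2 + 2 = 2
P · R = 2 · 4 = 2
¬P = ¬2 = 4
(P · R) + ¬P = 2 + 4 = 4
¬P = ¬2 = 4
((P · R) + ¬P) · ¬P = 4 · 4 = 4
P ⇒ Q = 2 ⇒ 2 = 6
Q · R = 2 · 4 = 2
P + (Q · R) = 2 + 2 = 2
(P ⇒ Q) ⇒ (P + (Q · R)) = 6 ⇒ 2 = 2
(((P · R) + ¬P) · ¬P) ⇒ ((P ⇒ Q) ⇒ (P + (Q · R))) = 4 ⇒ 2 = 4
(((P ⇒ (R · P)) ⇒ (R · Q)) + ((R ⇒ R) ⇒ (P · Q))) + ((((P · R) + ¬P) · ¬P) ⇒ ((P ⇒ Q) ⇒ (P + (Q · R)))) = 2 + 4 = 4
(((¬Q · (Q ⇒ Q)) · ((P + P) · (Q · R))) + ((R ⇒ R) + ((P ⇒ R) ⇒ Q))) · ((((P ⇒ (R · P)) ⇒ (R · Q)) + ((R ⇒ R) ⇒ (P · Q))) + ((((P · R) + ¬P) · ¬P) ⇒ ((P ⇒ Q) ⇒ (P + (Q · R))))) = 6 · 4 = 4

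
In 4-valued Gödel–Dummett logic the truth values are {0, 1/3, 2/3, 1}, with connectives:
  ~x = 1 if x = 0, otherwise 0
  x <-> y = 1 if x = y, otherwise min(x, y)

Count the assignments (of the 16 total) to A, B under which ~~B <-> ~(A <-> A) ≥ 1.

A = 0, B = 0 ↦ 1  ≥
A = 0, B = 1/3 ↦ 0  <
A = 0, B = 2/3 ↦ 0  <
A = 0, B = 1 ↦ 0  <
A = 1/3, B = 0 ↦ 1  ≥
A = 1/3, B = 1/3 ↦ 0  <
A = 1/3, B = 2/3 ↦ 0  <
A = 1/3, B = 1 ↦ 0  <
A = 2/3, B = 0 ↦ 1  ≥
A = 2/3, B = 1/3 ↦ 0  <
A = 2/3, B = 2/3 ↦ 0  <
A = 2/3, B = 1 ↦ 0  <
A = 1, B = 0 ↦ 1  ≥
A = 1, B = 1/3 ↦ 0  <
A = 1, B = 2/3 ↦ 0  <
A = 1, B = 1 ↦ 0  <
So 4 of the 16 assignments meet the threshold.

4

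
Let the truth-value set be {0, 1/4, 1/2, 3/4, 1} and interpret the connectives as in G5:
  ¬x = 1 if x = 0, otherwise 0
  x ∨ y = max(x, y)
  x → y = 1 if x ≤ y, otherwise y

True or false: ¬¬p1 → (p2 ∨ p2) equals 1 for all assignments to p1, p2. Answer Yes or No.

No

Counterexample: take p1 = 1/4, p2 = 0.
¬p1 = ¬1/4 = 0
¬¬p1 = ¬0 = 1
p2 ∨ p2 = 0 ∨ 0 = 0
¬¬p1 → (p2 ∨ p2) = 1 → 0 = 0
This gives 0 ≠ 1.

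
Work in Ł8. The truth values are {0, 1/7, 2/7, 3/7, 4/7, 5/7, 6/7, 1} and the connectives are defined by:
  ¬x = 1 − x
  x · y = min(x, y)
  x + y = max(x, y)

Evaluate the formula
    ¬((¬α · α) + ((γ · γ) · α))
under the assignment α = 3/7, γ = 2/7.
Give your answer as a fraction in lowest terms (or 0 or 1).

¬α = ¬3/7 = 4/7
¬α · α = 4/7 · 3/7 = 3/7
γ · γ = 2/7 · 2/7 = 2/7
(γ · γ) · α = 2/7 · 3/7 = 2/7
(¬α · α) + ((γ · γ) · α) = 3/7 + 2/7 = 3/7
¬((¬α · α) + ((γ · γ) · α)) = ¬3/7 = 4/7

4/7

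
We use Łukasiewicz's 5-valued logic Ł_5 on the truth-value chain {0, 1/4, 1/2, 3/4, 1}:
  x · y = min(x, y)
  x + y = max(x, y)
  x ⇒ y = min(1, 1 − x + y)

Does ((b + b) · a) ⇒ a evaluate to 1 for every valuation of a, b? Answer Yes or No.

At a = 1/2, b = 1/4, for instance:
b + b = 1/4 + 1/4 = 1/4
(b + b) · a = 1/4 · 1/2 = 1/4
((b + b) · a) ⇒ a = 1/4 ⇒ 1/2 = 1
and checking the remaining 24 assignments likewise gives ≥ 1 in every case.

Yes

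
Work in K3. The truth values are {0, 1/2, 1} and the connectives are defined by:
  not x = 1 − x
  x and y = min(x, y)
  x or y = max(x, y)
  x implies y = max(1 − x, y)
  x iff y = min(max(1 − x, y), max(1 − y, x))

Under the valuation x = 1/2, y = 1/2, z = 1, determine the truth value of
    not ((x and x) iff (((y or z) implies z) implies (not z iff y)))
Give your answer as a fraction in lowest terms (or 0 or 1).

x and x = 1/2 and 1/2 = 1/2
y or z = 1/2 or 1 = 1
(y or z) implies z = 1 implies 1 = 1
not z = not 1 = 0
not z iff y = 0 iff 1/2 = 1/2
((y or z) implies z) implies (not z iff y) = 1 implies 1/2 = 1/2
(x and x) iff (((y or z) implies z) implies (not z iff y)) = 1/2 iff 1/2 = 1/2
not ((x and x) iff (((y or z) implies z) implies (not z iff y))) = not 1/2 = 1/2

1/2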